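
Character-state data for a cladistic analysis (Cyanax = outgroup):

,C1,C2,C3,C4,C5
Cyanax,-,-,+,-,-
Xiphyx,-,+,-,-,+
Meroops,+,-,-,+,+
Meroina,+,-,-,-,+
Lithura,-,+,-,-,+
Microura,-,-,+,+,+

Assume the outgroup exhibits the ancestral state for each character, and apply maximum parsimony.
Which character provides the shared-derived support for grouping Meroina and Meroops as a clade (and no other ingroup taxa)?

Character polarity is set by the outgroup: the derived state is whichever differs from the outgroup's state, so for C3 the derived state is '-', and for the remaining characters it is '+'.
C1: derived state '+' in Meroina and Meroops only — synapomorphy for {Meroina, Meroops}.
Only Lithura and Xiphyx show the derived state '+' for C2, supporting them as a clade.
Only Lithura, Meroina, Meroops, and Xiphyx show the derived state '-' for C3, supporting them as a clade.
C4 (state '+') occurs in Meroops and Microura but conflicts with the nesting implied by the other characters — most parsimoniously interpreted as homoplasy.
C5 (derived state '+') is shared by all ingroup taxa — unites the whole ingroup.
Most parsimonious ingroup topology: (((Xiphyx,Lithura),(Meroops,Meroina)),Microura).
The clade {Meroina, Meroops} is supported by C1: its derived state '+' occurs in exactly those taxa and in no other taxon (including the outgroup).

C1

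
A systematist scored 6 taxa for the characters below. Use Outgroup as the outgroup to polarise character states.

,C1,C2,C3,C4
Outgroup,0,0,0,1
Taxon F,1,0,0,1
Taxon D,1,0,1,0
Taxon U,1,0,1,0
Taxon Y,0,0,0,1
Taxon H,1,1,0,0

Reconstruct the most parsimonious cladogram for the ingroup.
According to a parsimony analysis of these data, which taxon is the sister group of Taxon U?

Taxon D

Character polarity is set by the outgroup: the derived state is whichever differs from the outgroup's state, so for C4 the derived state is '0', and for the remaining characters it is '1'.
C1 (derived state '1') is shared by Taxon D, Taxon F, Taxon H, and Taxon U — a synapomorphy uniting that clade.
C2: derived state '1' in Taxon H only — an autapomorphy, so it tells us nothing about relationships among taxa.
C3 (derived state '1') is shared by Taxon D and Taxon U — a synapomorphy uniting that clade.
C4 (derived state '0') is shared by Taxon D, Taxon H, and Taxon U — a synapomorphy uniting that clade.
Most parsimonious ingroup topology: ((Taxon F,((Taxon D,Taxon U),Taxon H)),Taxon Y).
Taxon U and Taxon D form a cherry on this tree, so they are sister taxa.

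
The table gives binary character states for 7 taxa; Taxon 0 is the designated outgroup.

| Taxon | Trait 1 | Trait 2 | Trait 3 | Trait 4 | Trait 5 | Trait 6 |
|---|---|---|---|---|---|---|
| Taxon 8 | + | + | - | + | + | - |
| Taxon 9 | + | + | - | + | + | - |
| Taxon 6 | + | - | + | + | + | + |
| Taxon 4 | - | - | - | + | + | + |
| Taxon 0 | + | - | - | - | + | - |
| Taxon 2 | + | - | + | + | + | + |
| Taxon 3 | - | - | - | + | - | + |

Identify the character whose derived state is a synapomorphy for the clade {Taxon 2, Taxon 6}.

Character polarity is set by the outgroup: the derived state is whichever differs from the outgroup's state, so for Trait 1, Trait 5 the derived state is '-', and for the remaining characters it is '+'.
Only Taxon 3 and Taxon 4 show the derived state '-' for Trait 1, supporting them as a clade.
Only Taxon 8 and Taxon 9 show the derived state '+' for Trait 2, supporting them as a clade.
Trait 3 (derived state '+') is shared by Taxon 2 and Taxon 6 — a synapomorphy uniting that clade.
Trait 4 (derived state '+') is shared by all ingroup taxa — unites the whole ingroup.
Trait 5 (derived state '-') is unique to Taxon 3 (autapomorphy; uninformative for grouping).
Only Taxon 2, Taxon 3, Taxon 4, and Taxon 6 show the derived state '+' for Trait 6, supporting them as a clade.
Most parsimonious ingroup topology: (((Taxon 3,Taxon 4),(Taxon 2,Taxon 6)),(Taxon 9,Taxon 8)).
The clade {Taxon 2, Taxon 6} is supported by Trait 3: its derived state '+' occurs in exactly those taxa and in no other taxon (including the outgroup).

Trait 3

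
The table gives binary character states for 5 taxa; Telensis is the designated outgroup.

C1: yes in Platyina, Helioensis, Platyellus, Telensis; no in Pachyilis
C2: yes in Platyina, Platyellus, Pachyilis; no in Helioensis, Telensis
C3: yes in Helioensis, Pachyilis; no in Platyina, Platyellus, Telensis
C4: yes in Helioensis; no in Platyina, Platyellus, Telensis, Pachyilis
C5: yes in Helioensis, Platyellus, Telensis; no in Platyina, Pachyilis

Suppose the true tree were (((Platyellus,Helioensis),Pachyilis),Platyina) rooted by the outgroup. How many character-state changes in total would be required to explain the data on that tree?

Map each character onto (((Platyellus,Helioensis),Pachyilis),Platyina) (rooted by Telensis) and count the minimum state changes it requires (Fitch parsimony):
C1: 1; C2: 2; C3: 2; C4: 1; C5: 2.
Total tree length = 8.

8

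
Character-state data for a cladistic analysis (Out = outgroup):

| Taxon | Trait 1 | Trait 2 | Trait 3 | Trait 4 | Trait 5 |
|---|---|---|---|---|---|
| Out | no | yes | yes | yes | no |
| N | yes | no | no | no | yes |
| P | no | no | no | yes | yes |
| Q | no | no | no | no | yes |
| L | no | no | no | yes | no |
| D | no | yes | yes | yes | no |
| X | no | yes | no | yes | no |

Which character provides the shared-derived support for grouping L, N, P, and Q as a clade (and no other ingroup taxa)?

Trait 2

Character polarity is set by the outgroup: the derived state is whichever differs from the outgroup's state, so for Trait 2, Trait 3, Trait 4 the derived state is 'no', and for the remaining characters it is 'yes'.
Trait 1 (derived state 'yes') is unique to N (autapomorphy; uninformative for grouping).
Trait 2 (derived state 'no') is shared by L, N, P, and Q — a synapomorphy uniting that clade.
Only L, N, P, Q, and X show the derived state 'no' for Trait 3, supporting them as a clade.
Trait 4: derived state 'no' in N and Q only — synapomorphy for {N, Q}.
Trait 5 (derived state 'yes') is shared by N, P, and Q — a synapomorphy uniting that clade.
Most parsimonious ingroup topology: (((((N,Q),P),L),X),D).
The clade {L, N, P, Q} is supported by Trait 2: its derived state 'no' occurs in exactly those taxa and in no other taxon (including the outgroup).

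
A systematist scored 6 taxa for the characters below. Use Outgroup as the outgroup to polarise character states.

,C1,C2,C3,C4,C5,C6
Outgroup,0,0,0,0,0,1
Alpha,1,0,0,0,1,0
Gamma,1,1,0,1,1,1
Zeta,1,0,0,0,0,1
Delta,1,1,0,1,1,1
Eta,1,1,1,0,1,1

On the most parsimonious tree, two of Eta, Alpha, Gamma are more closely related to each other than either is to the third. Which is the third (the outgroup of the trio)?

Alpha

Character polarity is set by the outgroup: the derived state is whichever differs from the outgroup's state, so for C6 the derived state is '0', and for the remaining characters it is '1'.
All ingroup taxa share the derived state '1' for C1; it defines the ingroup but does not resolve relationships within it.
C2 (derived state '1') is shared by Delta, Eta, and Gamma — a synapomorphy uniting that clade.
C3 (derived state '1') is unique to Eta (autapomorphy; uninformative for grouping).
Only Delta and Gamma show the derived state '1' for C4, supporting them as a clade.
C5: derived state '1' in Alpha, Delta, Eta, and Gamma only — synapomorphy for {Alpha, Delta, Eta, Gamma}.
C6 (derived state '0') is unique to Alpha (autapomorphy; uninformative for grouping).
Most parsimonious ingroup topology: ((Alpha,((Gamma,Delta),Eta)),Zeta).
Eta and Gamma share a more recent common ancestor with each other than either does with Alpha, so Alpha is the least closely related of the three.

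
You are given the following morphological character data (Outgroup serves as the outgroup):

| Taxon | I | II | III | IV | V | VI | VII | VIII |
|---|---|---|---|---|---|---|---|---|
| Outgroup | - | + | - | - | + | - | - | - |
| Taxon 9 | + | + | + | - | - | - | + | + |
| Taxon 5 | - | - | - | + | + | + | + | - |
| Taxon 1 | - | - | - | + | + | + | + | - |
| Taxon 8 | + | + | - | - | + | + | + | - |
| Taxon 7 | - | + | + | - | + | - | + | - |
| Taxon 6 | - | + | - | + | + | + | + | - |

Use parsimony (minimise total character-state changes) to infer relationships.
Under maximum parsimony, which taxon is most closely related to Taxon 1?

Taxon 5

Character polarity is set by the outgroup: the derived state is whichever differs from the outgroup's state, so for II, V the derived state is '-', and for the remaining characters it is '+'.
I (state '+') occurs in Taxon 8 and Taxon 9 but conflicts with the nesting implied by the other characters — most parsimoniously interpreted as homoplasy.
Only Taxon 1 and Taxon 5 show the derived state '-' for II, supporting them as a clade.
III (derived state '+') is shared by Taxon 7 and Taxon 9 — a synapomorphy uniting that clade.
IV (derived state '+') is shared by Taxon 1, Taxon 5, and Taxon 6 — a synapomorphy uniting that clade.
V (derived state '-') is unique to Taxon 9 (autapomorphy; uninformative for grouping).
VI (derived state '+') is shared by Taxon 1, Taxon 5, Taxon 6, and Taxon 8 — a synapomorphy uniting that clade.
VII (derived state '+') is shared by all ingroup taxa — unites the whole ingroup.
VIII: derived state '+' in Taxon 9 only — an autapomorphy, so it tells us nothing about relationships among taxa.
Most parsimonious ingroup topology: ((Taxon 9,Taxon 7),(((Taxon 5,Taxon 1),Taxon 6),Taxon 8)).
Taxon 1 and Taxon 5 form a cherry on this tree, so they are sister taxa.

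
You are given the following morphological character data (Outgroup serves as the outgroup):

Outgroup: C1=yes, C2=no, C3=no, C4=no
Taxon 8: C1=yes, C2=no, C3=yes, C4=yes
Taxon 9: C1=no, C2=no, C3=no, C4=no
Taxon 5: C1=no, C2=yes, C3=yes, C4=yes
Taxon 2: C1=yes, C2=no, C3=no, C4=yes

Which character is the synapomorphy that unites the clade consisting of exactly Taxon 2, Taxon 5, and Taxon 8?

Character polarity is set by the outgroup: the derived state is whichever differs from the outgroup's state, so for C1 the derived state is 'no', and for the remaining characters it is 'yes'.
C1 (state 'no') occurs in Taxon 5 and Taxon 9 but conflicts with the nesting implied by the other characters — most parsimoniously interpreted as homoplasy.
C2 (derived state 'yes') is unique to Taxon 5 (autapomorphy; uninformative for grouping).
C3 (derived state 'yes') is shared by Taxon 5 and Taxon 8 — a synapomorphy uniting that clade.
C4: derived state 'yes' in Taxon 2, Taxon 5, and Taxon 8 only — synapomorphy for {Taxon 2, Taxon 5, Taxon 8}.
Most parsimonious ingroup topology: (((Taxon 8,Taxon 5),Taxon 2),Taxon 9).
The clade {Taxon 2, Taxon 5, Taxon 8} is supported by C4: its derived state 'yes' occurs in exactly those taxa and in no other taxon (including the outgroup).

C4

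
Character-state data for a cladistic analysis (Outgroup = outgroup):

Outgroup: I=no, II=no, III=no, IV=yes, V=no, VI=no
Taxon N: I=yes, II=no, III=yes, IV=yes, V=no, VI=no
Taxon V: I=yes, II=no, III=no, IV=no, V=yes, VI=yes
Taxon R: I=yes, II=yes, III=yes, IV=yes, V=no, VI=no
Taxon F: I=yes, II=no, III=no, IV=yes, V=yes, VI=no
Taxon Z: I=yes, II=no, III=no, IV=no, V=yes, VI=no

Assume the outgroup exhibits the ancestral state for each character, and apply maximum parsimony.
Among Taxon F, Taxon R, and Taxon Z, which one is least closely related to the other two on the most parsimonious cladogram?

Taxon R

Character polarity is set by the outgroup: the derived state is whichever differs from the outgroup's state, so for IV the derived state is 'no', and for the remaining characters it is 'yes'.
I (derived state 'yes') is shared by all ingroup taxa — unites the whole ingroup.
II: derived state 'yes' in Taxon R only — an autapomorphy, so it tells us nothing about relationships among taxa.
III (derived state 'yes') is shared by Taxon N and Taxon R — a synapomorphy uniting that clade.
Only Taxon V and Taxon Z show the derived state 'no' for IV, supporting them as a clade.
Only Taxon F, Taxon V, and Taxon Z show the derived state 'yes' for V, supporting them as a clade.
VI (derived state 'yes') is unique to Taxon V (autapomorphy; uninformative for grouping).
Most parsimonious ingroup topology: ((Taxon N,Taxon R),((Taxon V,Taxon Z),Taxon F)).
Taxon Z and Taxon F share a more recent common ancestor with each other than either does with Taxon R, so Taxon R is the least closely related of the three.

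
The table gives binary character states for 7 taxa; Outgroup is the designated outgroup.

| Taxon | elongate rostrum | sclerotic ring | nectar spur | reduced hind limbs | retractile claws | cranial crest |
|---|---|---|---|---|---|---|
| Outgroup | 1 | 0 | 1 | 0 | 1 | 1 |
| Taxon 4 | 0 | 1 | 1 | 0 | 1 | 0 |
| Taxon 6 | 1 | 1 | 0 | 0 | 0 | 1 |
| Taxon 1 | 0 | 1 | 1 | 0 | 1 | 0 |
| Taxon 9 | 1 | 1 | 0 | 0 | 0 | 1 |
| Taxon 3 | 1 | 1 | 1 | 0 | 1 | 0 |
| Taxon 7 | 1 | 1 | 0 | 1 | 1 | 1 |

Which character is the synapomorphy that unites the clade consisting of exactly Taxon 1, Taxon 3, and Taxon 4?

cranial crest

Character polarity is set by the outgroup: the derived state is whichever differs from the outgroup's state, so for elongate rostrum, nectar spur, retractile claws, cranial crest the derived state is '0', and for the remaining characters it is '1'.
Only Taxon 1 and Taxon 4 show the derived state '0' for elongate rostrum, supporting them as a clade.
All ingroup taxa share the derived state '1' for sclerotic ring; it defines the ingroup but does not resolve relationships within it.
nectar spur: derived state '0' in Taxon 6, Taxon 7, and Taxon 9 only — synapomorphy for {Taxon 6, Taxon 7, Taxon 9}.
reduced hind limbs: derived state '1' in Taxon 7 only — an autapomorphy, so it tells us nothing about relationships among taxa.
retractile claws (derived state '0') is shared by Taxon 6 and Taxon 9 — a synapomorphy uniting that clade.
cranial crest (derived state '0') is shared by Taxon 1, Taxon 3, and Taxon 4 — a synapomorphy uniting that clade.
Most parsimonious ingroup topology: (((Taxon 4,Taxon 1),Taxon 3),((Taxon 6,Taxon 9),Taxon 7)).
The clade {Taxon 1, Taxon 3, Taxon 4} is supported by cranial crest: its derived state '0' occurs in exactly those taxa and in no other taxon (including the outgroup).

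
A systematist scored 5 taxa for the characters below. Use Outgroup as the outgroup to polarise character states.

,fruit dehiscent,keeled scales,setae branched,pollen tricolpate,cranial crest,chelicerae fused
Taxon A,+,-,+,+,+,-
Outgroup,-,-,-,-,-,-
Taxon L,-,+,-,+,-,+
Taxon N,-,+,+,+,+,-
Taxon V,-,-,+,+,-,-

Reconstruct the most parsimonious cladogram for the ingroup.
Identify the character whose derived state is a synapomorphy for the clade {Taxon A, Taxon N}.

The outgroup has state '-' for every character, so '+' is the derived state throughout.
fruit dehiscent (derived state '+') is unique to Taxon A (autapomorphy; uninformative for grouping).
keeled scales groups Taxon L and Taxon N, which is incompatible with the clades supported by the remaining characters; treating it as convergent (homoplasy) costs fewer steps than any alternative tree.
setae branched (derived state '+') is shared by Taxon A, Taxon N, and Taxon V — a synapomorphy uniting that clade.
All ingroup taxa share the derived state '+' for pollen tricolpate; it defines the ingroup but does not resolve relationships within it.
cranial crest (derived state '+') is shared by Taxon A and Taxon N — a synapomorphy uniting that clade.
chelicerae fused: derived state '+' in Taxon L only — an autapomorphy, so it tells us nothing about relationships among taxa.
Most parsimonious ingroup topology: ((Taxon V,(Taxon N,Taxon A)),Taxon L).
The clade {Taxon A, Taxon N} is supported by cranial crest: its derived state '+' occurs in exactly those taxa and in no other taxon (including the outgroup).

cranial crest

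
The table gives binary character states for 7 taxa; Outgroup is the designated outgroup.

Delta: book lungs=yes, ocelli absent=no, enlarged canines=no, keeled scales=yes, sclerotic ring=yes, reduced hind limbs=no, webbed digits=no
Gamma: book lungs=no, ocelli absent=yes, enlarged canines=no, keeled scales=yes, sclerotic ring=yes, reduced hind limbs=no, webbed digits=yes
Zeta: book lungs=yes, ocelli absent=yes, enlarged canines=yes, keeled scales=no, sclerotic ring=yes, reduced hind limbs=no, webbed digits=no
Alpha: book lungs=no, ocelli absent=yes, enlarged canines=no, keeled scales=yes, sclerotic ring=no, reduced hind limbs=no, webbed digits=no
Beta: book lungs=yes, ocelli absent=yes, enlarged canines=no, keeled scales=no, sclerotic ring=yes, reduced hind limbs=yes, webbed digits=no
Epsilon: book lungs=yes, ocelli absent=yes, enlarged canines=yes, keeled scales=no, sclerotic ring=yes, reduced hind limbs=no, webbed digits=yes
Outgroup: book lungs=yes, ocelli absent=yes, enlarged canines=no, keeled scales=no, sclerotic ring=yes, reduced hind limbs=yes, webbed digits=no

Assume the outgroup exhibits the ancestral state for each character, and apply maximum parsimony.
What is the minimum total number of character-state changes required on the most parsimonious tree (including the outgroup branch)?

8

Character polarity is set by the outgroup: the derived state is whichever differs from the outgroup's state, so for book lungs, ocelli absent, sclerotic ring, reduced hind limbs the derived state is 'no', and for the remaining characters it is 'yes'.
book lungs (derived state 'no') is shared by Alpha and Gamma — a synapomorphy uniting that clade.
ocelli absent (derived state 'no') is unique to Delta (autapomorphy; uninformative for grouping).
enlarged canines (derived state 'yes') is shared by Epsilon and Zeta — a synapomorphy uniting that clade.
Only Alpha, Delta, and Gamma show the derived state 'yes' for keeled scales, supporting them as a clade.
sclerotic ring: derived state 'no' in Alpha only — an autapomorphy, so it tells us nothing about relationships among taxa.
reduced hind limbs (derived state 'no') is shared by Alpha, Delta, Epsilon, Gamma, and Zeta — a synapomorphy uniting that clade.
webbed digits (state 'yes') occurs in Epsilon and Gamma but conflicts with the nesting implied by the other characters — most parsimoniously interpreted as homoplasy.
Most parsimonious ingroup topology: (((Zeta,Epsilon),((Gamma,Alpha),Delta)),Beta).
Changes per character on this tree: book lungs: 1; ocelli absent: 1; enlarged canines: 1; keeled scales: 1; sclerotic ring: 1; reduced hind limbs: 1; webbed digits: 2.
Total = 8.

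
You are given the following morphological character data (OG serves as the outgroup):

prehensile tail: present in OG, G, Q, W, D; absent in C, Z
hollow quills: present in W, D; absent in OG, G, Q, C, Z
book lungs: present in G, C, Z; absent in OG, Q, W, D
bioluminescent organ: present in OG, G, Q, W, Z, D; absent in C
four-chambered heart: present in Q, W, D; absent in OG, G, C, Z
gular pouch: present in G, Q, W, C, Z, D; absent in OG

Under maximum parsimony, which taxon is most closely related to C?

Z

Character polarity is set by the outgroup: the derived state is whichever differs from the outgroup's state, so for prehensile tail, bioluminescent organ the derived state is 'absent', and for the remaining characters it is 'present'.
prehensile tail: derived state 'absent' in C and Z only — synapomorphy for {C, Z}.
hollow quills (derived state 'present') is shared by D and W — a synapomorphy uniting that clade.
book lungs: derived state 'present' in C, G, and Z only — synapomorphy for {C, G, Z}.
bioluminescent organ (derived state 'absent') is unique to C (autapomorphy; uninformative for grouping).
four-chambered heart (derived state 'present') is shared by D, Q, and W — a synapomorphy uniting that clade.
All ingroup taxa share the derived state 'present' for gular pouch; it defines the ingroup but does not resolve relationships within it.
Most parsimonious ingroup topology: ((G,(C,Z)),(Q,(W,D))).
C and Z form a cherry on this tree, so they are sister taxa.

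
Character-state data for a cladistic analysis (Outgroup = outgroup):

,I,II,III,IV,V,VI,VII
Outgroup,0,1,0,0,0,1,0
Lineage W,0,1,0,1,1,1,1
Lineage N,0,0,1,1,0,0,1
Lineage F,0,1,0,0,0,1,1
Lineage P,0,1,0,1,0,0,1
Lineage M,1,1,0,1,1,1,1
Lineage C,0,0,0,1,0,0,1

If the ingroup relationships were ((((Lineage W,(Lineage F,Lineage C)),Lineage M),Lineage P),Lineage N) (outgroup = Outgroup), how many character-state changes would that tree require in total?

12

Map each character onto ((((Lineage W,(Lineage F,Lineage C)),Lineage M),Lineage P),Lineage N) (rooted by Outgroup) and count the minimum state changes it requires (Fitch parsimony):
I: 1; II: 2; III: 1; IV: 2; V: 2; VI: 3; VII: 1.
Total tree length = 12.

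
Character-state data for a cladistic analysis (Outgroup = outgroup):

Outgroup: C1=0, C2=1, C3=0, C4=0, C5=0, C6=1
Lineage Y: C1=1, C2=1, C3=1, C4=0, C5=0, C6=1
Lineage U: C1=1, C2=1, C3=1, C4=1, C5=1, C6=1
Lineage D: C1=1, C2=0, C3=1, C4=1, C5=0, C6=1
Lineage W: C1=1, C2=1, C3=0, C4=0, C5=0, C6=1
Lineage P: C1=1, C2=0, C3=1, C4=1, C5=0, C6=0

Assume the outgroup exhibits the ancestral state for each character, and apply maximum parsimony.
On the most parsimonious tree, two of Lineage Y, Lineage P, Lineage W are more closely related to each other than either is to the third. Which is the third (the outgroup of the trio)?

Character polarity is set by the outgroup: the derived state is whichever differs from the outgroup's state, so for C2, C6 the derived state is '0', and for the remaining characters it is '1'.
All ingroup taxa share the derived state '1' for C1; it defines the ingroup but does not resolve relationships within it.
C2 (derived state '0') is shared by Lineage D and Lineage P — a synapomorphy uniting that clade.
C3: derived state '1' in Lineage D, Lineage P, Lineage U, and Lineage Y only — synapomorphy for {Lineage D, Lineage P, Lineage U, Lineage Y}.
Only Lineage D, Lineage P, and Lineage U show the derived state '1' for C4, supporting them as a clade.
C5: derived state '1' in Lineage U only — an autapomorphy, so it tells us nothing about relationships among taxa.
C6: derived state '0' in Lineage P only — an autapomorphy, so it tells us nothing about relationships among taxa.
Most parsimonious ingroup topology: ((Lineage Y,(Lineage U,(Lineage D,Lineage P))),Lineage W).
Lineage P and Lineage Y share a more recent common ancestor with each other than either does with Lineage W, so Lineage W is the least closely related of the three.

Lineage W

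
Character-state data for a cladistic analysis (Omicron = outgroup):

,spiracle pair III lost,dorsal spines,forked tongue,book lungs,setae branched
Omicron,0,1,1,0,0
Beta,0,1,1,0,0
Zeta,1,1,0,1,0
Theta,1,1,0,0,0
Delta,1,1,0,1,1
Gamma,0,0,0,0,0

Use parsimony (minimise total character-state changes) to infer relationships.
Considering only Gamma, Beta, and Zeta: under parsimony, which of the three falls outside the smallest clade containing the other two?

Beta

Character polarity is set by the outgroup: the derived state is whichever differs from the outgroup's state, so for dorsal spines, forked tongue the derived state is '0', and for the remaining characters it is '1'.
spiracle pair III lost: derived state '1' in Delta, Theta, and Zeta only — synapomorphy for {Delta, Theta, Zeta}.
dorsal spines (derived state '0') is unique to Gamma (autapomorphy; uninformative for grouping).
Only Delta, Gamma, Theta, and Zeta show the derived state '0' for forked tongue, supporting them as a clade.
book lungs: derived state '1' in Delta and Zeta only — synapomorphy for {Delta, Zeta}.
setae branched (derived state '1') is unique to Delta (autapomorphy; uninformative for grouping).
Most parsimonious ingroup topology: (Beta,(((Zeta,Delta),Theta),Gamma)).
Gamma and Zeta share a more recent common ancestor with each other than either does with Beta, so Beta is the least closely related of the three.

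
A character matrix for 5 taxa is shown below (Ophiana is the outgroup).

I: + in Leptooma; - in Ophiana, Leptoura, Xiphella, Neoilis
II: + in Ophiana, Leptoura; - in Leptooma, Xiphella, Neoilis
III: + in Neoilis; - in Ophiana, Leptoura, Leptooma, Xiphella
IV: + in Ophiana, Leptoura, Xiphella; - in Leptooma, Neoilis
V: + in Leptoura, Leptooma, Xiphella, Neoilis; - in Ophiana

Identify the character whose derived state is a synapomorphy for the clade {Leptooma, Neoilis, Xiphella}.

II

Character polarity is set by the outgroup: the derived state is whichever differs from the outgroup's state, so for II, IV the derived state is '-', and for the remaining characters it is '+'.
I (derived state '+') is unique to Leptooma (autapomorphy; uninformative for grouping).
II (derived state '-') is shared by Leptooma, Neoilis, and Xiphella — a synapomorphy uniting that clade.
III (derived state '+') is unique to Neoilis (autapomorphy; uninformative for grouping).
IV: derived state '-' in Leptooma and Neoilis only — synapomorphy for {Leptooma, Neoilis}.
V (derived state '+') is shared by all ingroup taxa — unites the whole ingroup.
Most parsimonious ingroup topology: (Leptoura,((Leptooma,Neoilis),Xiphella)).
The clade {Leptooma, Neoilis, Xiphella} is supported by II: its derived state '-' occurs in exactly those taxa and in no other taxon (including the outgroup).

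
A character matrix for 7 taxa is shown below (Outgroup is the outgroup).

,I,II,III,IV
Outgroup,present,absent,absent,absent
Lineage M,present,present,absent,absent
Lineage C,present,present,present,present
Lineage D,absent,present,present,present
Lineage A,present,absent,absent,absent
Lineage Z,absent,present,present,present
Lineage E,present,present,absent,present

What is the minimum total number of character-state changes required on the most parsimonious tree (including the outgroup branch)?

Character polarity is set by the outgroup: the derived state is whichever differs from the outgroup's state, so for I the derived state is 'absent', and for the remaining characters it is 'present'.
I: derived state 'absent' in Lineage D and Lineage Z only — synapomorphy for {Lineage D, Lineage Z}.
II (derived state 'present') is shared by Lineage C, Lineage D, Lineage E, Lineage M, and Lineage Z — a synapomorphy uniting that clade.
Only Lineage C, Lineage D, and Lineage Z show the derived state 'present' for III, supporting them as a clade.
IV (derived state 'present') is shared by Lineage C, Lineage D, Lineage E, and Lineage Z — a synapomorphy uniting that clade.
Most parsimonious ingroup topology: ((Lineage M,((Lineage C,(Lineage D,Lineage Z)),Lineage E)),Lineage A).
Changes per character on this tree: I: 1; II: 1; III: 1; IV: 1.
Total = 4.

4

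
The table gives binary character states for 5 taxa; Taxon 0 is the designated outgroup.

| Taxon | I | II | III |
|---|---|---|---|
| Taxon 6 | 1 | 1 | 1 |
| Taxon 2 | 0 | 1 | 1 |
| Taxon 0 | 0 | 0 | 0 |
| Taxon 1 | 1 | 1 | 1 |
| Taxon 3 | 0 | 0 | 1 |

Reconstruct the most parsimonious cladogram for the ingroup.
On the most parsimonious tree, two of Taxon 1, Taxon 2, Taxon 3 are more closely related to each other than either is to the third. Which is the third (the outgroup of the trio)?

The outgroup has state '0' for every character, so '1' is the derived state throughout.
Only Taxon 1 and Taxon 6 show the derived state '1' for I, supporting them as a clade.
Only Taxon 1, Taxon 2, and Taxon 6 show the derived state '1' for II, supporting them as a clade.
III (derived state '1') is shared by all ingroup taxa — unites the whole ingroup.
Most parsimonious ingroup topology: (((Taxon 6,Taxon 1),Taxon 2),Taxon 3).
Taxon 1 and Taxon 2 share a more recent common ancestor with each other than either does with Taxon 3, so Taxon 3 is the least closely related of the three.

Taxon 3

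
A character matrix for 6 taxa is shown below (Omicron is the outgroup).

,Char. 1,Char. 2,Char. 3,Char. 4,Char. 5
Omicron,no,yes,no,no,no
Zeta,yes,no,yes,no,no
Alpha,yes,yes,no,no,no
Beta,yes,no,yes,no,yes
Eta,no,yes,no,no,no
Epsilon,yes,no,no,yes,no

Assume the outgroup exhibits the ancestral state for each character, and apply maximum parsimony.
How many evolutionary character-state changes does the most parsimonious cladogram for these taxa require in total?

Character polarity is set by the outgroup: the derived state is whichever differs from the outgroup's state, so for Char. 2 the derived state is 'no', and for the remaining characters it is 'yes'.
Char. 1: derived state 'yes' in Alpha, Beta, Epsilon, and Zeta only — synapomorphy for {Alpha, Beta, Epsilon, Zeta}.
Only Beta, Epsilon, and Zeta show the derived state 'no' for Char. 2, supporting them as a clade.
Only Beta and Zeta show the derived state 'yes' for Char. 3, supporting them as a clade.
Char. 4: derived state 'yes' in Epsilon only — an autapomorphy, so it tells us nothing about relationships among taxa.
Char. 5 (derived state 'yes') is unique to Beta (autapomorphy; uninformative for grouping).
Most parsimonious ingroup topology: ((((Zeta,Beta),Epsilon),Alpha),Eta).
Changes per character on this tree: Char. 1: 1; Char. 2: 1; Char. 3: 1; Char. 4: 1; Char. 5: 1.
Total = 5.

5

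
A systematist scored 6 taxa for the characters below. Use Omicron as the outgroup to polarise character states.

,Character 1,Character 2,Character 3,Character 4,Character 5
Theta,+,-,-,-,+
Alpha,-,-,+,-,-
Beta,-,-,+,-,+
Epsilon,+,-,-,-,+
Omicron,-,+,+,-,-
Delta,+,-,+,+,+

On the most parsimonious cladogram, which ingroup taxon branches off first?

Character polarity is set by the outgroup: the derived state is whichever differs from the outgroup's state, so for Character 2, Character 3 the derived state is '-', and for the remaining characters it is '+'.
Character 1: derived state '+' in Delta, Epsilon, and Theta only — synapomorphy for {Delta, Epsilon, Theta}.
All ingroup taxa share the derived state '-' for Character 2; it defines the ingroup but does not resolve relationships within it.
Character 3 (derived state '-') is shared by Epsilon and Theta — a synapomorphy uniting that clade.
Character 4: derived state '+' in Delta only — an autapomorphy, so it tells us nothing about relationships among taxa.
Only Beta, Delta, Epsilon, and Theta show the derived state '+' for Character 5, supporting them as a clade.
Most parsimonious ingroup topology: (((Delta,(Theta,Epsilon)),Beta),Alpha).
Alpha is sister to the clade containing all other ingroup taxa, so it is the earliest-diverging (most basal) ingroup lineage.

Alpha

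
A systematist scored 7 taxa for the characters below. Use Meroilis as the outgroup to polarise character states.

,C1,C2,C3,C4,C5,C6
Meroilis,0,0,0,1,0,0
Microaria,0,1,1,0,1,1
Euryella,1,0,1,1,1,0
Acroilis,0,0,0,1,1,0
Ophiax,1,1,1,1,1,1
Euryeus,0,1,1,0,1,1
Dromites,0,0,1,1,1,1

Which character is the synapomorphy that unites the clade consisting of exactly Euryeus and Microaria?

C4

Character polarity is set by the outgroup: the derived state is whichever differs from the outgroup's state, so for C4 the derived state is '0', and for the remaining characters it is '1'.
C1 (state '1') occurs in Euryella and Ophiax but conflicts with the nesting implied by the other characters — most parsimoniously interpreted as homoplasy.
C2 (derived state '1') is shared by Euryeus, Microaria, and Ophiax — a synapomorphy uniting that clade.
Only Dromites, Euryella, Euryeus, Microaria, and Ophiax show the derived state '1' for C3, supporting them as a clade.
C4: derived state '0' in Euryeus and Microaria only — synapomorphy for {Euryeus, Microaria}.
All ingroup taxa share the derived state '1' for C5; it defines the ingroup but does not resolve relationships within it.
Only Dromites, Euryeus, Microaria, and Ophiax show the derived state '1' for C6, supporting them as a clade.
Most parsimonious ingroup topology: (((((Microaria,Euryeus),Ophiax),Dromites),Euryella),Acroilis).
The clade {Euryeus, Microaria} is supported by C4: its derived state '0' occurs in exactly those taxa and in no other taxon (including the outgroup).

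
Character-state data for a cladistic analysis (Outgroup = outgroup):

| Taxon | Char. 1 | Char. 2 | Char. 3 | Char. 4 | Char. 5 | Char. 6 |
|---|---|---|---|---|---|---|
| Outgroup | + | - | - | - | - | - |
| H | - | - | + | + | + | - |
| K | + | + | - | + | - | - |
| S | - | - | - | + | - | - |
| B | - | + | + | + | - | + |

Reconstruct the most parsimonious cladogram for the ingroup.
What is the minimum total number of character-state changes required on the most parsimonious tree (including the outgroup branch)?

7

Character polarity is set by the outgroup: the derived state is whichever differs from the outgroup's state, so for Char. 1 the derived state is '-', and for the remaining characters it is '+'.
Char. 1: derived state '-' in B, H, and S only — synapomorphy for {B, H, S}.
Char. 2 (state '+') occurs in B and K but conflicts with the nesting implied by the other characters — most parsimoniously interpreted as homoplasy.
Char. 3: derived state '+' in B and H only — synapomorphy for {B, H}.
Char. 4 (derived state '+') is shared by all ingroup taxa — unites the whole ingroup.
Char. 5: derived state '+' in H only — an autapomorphy, so it tells us nothing about relationships among taxa.
Char. 6: derived state '+' in B only — an autapomorphy, so it tells us nothing about relationships among taxa.
Most parsimonious ingroup topology: (((H,B),S),K).
Changes per character on this tree: Char. 1: 1; Char. 2: 2; Char. 3: 1; Char. 4: 1; Char. 5: 1; Char. 6: 1.
Total = 7.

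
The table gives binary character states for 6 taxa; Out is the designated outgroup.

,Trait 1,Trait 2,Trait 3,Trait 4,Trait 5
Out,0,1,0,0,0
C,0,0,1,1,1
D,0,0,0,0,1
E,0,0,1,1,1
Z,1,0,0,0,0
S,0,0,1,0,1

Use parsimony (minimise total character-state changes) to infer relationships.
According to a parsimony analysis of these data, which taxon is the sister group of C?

Character polarity is set by the outgroup: the derived state is whichever differs from the outgroup's state, so for Trait 2 the derived state is '0', and for the remaining characters it is '1'.
Trait 1 (derived state '1') is unique to Z (autapomorphy; uninformative for grouping).
Trait 2 (derived state '0') is shared by all ingroup taxa — unites the whole ingroup.
Trait 3 (derived state '1') is shared by C, E, and S — a synapomorphy uniting that clade.
Trait 4: derived state '1' in C and E only — synapomorphy for {C, E}.
Trait 5 (derived state '1') is shared by C, D, E, and S — a synapomorphy uniting that clade.
Most parsimonious ingroup topology: ((((C,E),S),D),Z).
C and E form a cherry on this tree, so they are sister taxa.

E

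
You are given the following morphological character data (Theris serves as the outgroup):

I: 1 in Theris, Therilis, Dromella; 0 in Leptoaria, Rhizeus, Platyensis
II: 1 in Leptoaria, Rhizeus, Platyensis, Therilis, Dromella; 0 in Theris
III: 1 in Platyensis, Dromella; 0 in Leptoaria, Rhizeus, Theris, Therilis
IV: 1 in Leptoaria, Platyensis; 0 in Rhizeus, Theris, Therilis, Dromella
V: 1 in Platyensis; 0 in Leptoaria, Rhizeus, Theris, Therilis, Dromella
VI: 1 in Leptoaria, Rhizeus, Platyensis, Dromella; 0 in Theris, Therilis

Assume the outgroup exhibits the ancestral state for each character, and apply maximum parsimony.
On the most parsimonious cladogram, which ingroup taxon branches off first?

Therilis

Character polarity is set by the outgroup: the derived state is whichever differs from the outgroup's state, so for I the derived state is '0', and for the remaining characters it is '1'.
I: derived state '0' in Leptoaria, Platyensis, and Rhizeus only — synapomorphy for {Leptoaria, Platyensis, Rhizeus}.
All ingroup taxa share the derived state '1' for II; it defines the ingroup but does not resolve relationships within it.
III (state '1') occurs in Dromella and Platyensis but conflicts with the nesting implied by the other characters — most parsimoniously interpreted as homoplasy.
IV: derived state '1' in Leptoaria and Platyensis only — synapomorphy for {Leptoaria, Platyensis}.
V: derived state '1' in Platyensis only — an autapomorphy, so it tells us nothing about relationships among taxa.
VI (derived state '1') is shared by Dromella, Leptoaria, Platyensis, and Rhizeus — a synapomorphy uniting that clade.
Most parsimonious ingroup topology: ((((Leptoaria,Platyensis),Rhizeus),Dromella),Therilis).
Therilis is sister to the clade containing all other ingroup taxa, so it is the earliest-diverging (most basal) ingroup lineage.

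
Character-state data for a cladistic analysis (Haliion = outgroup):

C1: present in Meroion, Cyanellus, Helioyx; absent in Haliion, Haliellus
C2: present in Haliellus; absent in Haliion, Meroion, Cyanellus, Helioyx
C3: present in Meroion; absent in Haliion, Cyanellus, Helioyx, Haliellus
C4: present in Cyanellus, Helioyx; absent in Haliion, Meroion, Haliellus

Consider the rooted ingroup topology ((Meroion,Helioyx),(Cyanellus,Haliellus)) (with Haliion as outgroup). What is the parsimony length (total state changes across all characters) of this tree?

6

Map each character onto ((Meroion,Helioyx),(Cyanellus,Haliellus)) (rooted by Haliion) and count the minimum state changes it requires (Fitch parsimony):
C1: 2; C2: 1; C3: 1; C4: 2.
Total tree length = 6.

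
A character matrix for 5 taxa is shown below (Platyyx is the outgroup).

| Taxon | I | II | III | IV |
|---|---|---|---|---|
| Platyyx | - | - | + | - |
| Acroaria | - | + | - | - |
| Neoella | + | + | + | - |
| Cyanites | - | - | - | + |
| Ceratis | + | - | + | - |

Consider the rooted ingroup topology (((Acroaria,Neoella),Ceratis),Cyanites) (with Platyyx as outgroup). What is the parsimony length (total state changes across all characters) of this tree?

Map each character onto (((Acroaria,Neoella),Ceratis),Cyanites) (rooted by Platyyx) and count the minimum state changes it requires (Fitch parsimony):
I: 2; II: 1; III: 2; IV: 1.
Total tree length = 6.

6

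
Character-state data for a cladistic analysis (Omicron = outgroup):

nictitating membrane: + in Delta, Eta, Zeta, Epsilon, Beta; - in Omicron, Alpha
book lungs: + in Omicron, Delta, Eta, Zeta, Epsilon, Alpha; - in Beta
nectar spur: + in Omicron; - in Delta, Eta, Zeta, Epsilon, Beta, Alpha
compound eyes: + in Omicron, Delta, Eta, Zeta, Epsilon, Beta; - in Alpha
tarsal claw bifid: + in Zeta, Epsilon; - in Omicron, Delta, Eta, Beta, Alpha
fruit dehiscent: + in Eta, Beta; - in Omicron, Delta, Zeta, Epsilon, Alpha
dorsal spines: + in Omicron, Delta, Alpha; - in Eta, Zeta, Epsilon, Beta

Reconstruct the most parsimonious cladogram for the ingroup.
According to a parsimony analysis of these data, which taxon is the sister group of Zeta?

Epsilon

Character polarity is set by the outgroup: the derived state is whichever differs from the outgroup's state, so for book lungs, nectar spur, compound eyes, dorsal spines the derived state is '-', and for the remaining characters it is '+'.
nictitating membrane: derived state '+' in Beta, Delta, Epsilon, Eta, and Zeta only — synapomorphy for {Beta, Delta, Epsilon, Eta, Zeta}.
book lungs: derived state '-' in Beta only — an autapomorphy, so it tells us nothing about relationships among taxa.
nectar spur (derived state '-') is shared by all ingroup taxa — unites the whole ingroup.
compound eyes (derived state '-') is unique to Alpha (autapomorphy; uninformative for grouping).
tarsal claw bifid: derived state '+' in Epsilon and Zeta only — synapomorphy for {Epsilon, Zeta}.
fruit dehiscent: derived state '+' in Beta and Eta only — synapomorphy for {Beta, Eta}.
dorsal spines (derived state '-') is shared by Beta, Epsilon, Eta, and Zeta — a synapomorphy uniting that clade.
Most parsimonious ingroup topology: ((Delta,((Eta,Beta),(Zeta,Epsilon))),Alpha).
Zeta and Epsilon form a cherry on this tree, so they are sister taxa.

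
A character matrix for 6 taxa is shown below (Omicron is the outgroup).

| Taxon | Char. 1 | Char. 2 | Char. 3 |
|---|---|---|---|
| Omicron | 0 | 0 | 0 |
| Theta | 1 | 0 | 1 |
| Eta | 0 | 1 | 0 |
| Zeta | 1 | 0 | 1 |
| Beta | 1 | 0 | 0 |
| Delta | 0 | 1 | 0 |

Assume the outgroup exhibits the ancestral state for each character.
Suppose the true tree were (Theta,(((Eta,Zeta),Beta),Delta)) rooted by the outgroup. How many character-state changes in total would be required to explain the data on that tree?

Map each character onto (Theta,(((Eta,Zeta),Beta),Delta)) (rooted by Omicron) and count the minimum state changes it requires (Fitch parsimony):
Char. 1: 3; Char. 2: 2; Char. 3: 2.
Total tree length = 7.

7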